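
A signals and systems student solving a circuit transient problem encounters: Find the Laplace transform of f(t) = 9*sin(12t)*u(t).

Standard pair: sin(wt)*u(t) <-> w/(s^2+w^2)
With w = 12: L{9*sin(12t)*u(t)} = 108/(s^2+144)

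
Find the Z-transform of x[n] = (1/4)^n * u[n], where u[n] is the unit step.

The Z-transform of a^n * u[n] is z/(z-a) for |z| > |a|.
Here a = 1/4, so X(z) = z/(z - (1/4)) = 4z/(4z - 1)
ROC: |z| > 1/4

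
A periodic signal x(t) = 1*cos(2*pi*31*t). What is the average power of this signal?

Average power of A*cos(wt) is A^2/2.
P = 1^2 / 2 = 1/2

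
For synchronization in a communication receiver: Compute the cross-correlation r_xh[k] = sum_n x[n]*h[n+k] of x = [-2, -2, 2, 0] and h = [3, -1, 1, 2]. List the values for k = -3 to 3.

Both sequences indexed from 0 and zero outside their support.
Lags with overlap: k = -3 to 3.
  r_xh[-3] = x[3]*h[0] = 0
  r_xh[-2] = x[2]*h[0] + x[3]*h[1] = 6
  r_xh[-1] = x[1]*h[0] + x[2]*h[1] + x[3]*h[2] = -8
  r_xh[0] = x[0]*h[0] + x[1]*h[1] + x[2]*h[2] + x[3]*h[3] = -2
  r_xh[1] = x[0]*h[1] + x[1]*h[2] + x[2]*h[3] = 4
  r_xh[2] = x[0]*h[2] + x[1]*h[3] = -6
  r_xh[3] = x[0]*h[3] = -4
r_xh = [0, 6, -8, -2, 4, -6, -4] (for k = -3, ..., 3)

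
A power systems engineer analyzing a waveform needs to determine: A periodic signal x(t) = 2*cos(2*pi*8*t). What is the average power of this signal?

Average power of A*cos(wt) is A^2/2.
P = 2^2 / 2 = 4/2 = 2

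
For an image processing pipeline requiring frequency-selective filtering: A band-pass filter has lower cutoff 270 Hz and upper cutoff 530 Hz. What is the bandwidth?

Bandwidth = f_high - f_low
= 530 Hz - 270 Hz = 260 Hz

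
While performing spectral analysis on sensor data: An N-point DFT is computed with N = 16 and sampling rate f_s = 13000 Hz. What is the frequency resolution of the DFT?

DFT frequency resolution = f_s / N
= 13000 / 16 = 1625/2 Hz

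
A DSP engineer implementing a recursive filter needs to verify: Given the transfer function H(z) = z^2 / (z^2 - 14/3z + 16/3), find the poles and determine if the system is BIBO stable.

Poles are roots of the denominator: z^2 - 14/3z + 16/3 = 0.
Quadratic formula: z = [-(-14/3) +/- sqrt((-14/3)^2 - 4*(16/3))] / 2
Discriminant = 196/9 - 64/3 = 4/9; sqrt = 2/3.
z = (14/3 +/- 2/3) / 2 => z = 8/3 or z = 2.
|p1| = 2, |p2| = 8/3.
For BIBO stability, all poles must lie inside the unit circle (|p| < 1).
System is UNSTABLE since at least one |p| >= 1.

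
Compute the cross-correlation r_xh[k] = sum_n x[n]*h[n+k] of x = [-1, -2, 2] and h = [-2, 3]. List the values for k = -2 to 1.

Both sequences indexed from 0 and zero outside their support.
Lags with overlap: k = -2 to 1.
  r_xh[-2] = x[2]*h[0] = -4
  r_xh[-1] = x[1]*h[0] + x[2]*h[1] = 10
  r_xh[0] = x[0]*h[0] + x[1]*h[1] = -4
  r_xh[1] = x[0]*h[1] = -3
r_xh = [-4, 10, -4, -3] (for k = -2, ..., 1)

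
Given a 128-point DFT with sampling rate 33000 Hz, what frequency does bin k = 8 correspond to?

The frequency of DFT bin k is: f_k = k * f_s / N
f_8 = 8 * 33000 / 128 = 4125/2 Hz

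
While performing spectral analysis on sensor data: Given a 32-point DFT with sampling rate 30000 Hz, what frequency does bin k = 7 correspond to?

The frequency of DFT bin k is: f_k = k * f_s / N
f_7 = 7 * 30000 / 32 = 13125/2 Hz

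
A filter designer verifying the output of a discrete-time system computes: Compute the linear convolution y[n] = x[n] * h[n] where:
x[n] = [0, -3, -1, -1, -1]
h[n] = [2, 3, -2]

y[n] = sum_k x[k]*h[n-k]. Output length = len(x) + len(h) - 1 = 5 + 3 - 1 = 7.
y[0] = 0*2 = 0
y[1] = -3*2 + 0*3 = -6
y[2] = -1*2 + -3*3 + 0*-2 = -11
y[3] = -1*2 + -1*3 + -3*-2 = 1
y[4] = -1*2 + -1*3 + -1*-2 = -3
y[5] = -1*3 + -1*-2 = -1
y[6] = -1*-2 = 2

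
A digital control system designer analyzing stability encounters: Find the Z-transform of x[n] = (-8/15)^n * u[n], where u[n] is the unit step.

The Z-transform of a^n * u[n] is z/(z-a) for |z| > |a|.
Here a = -8/15, so X(z) = z/(z - (-8/15)) = 15z/(15z + 8)
ROC: |z| > 8/15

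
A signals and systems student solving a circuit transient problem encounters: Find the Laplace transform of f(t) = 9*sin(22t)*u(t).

Standard pair: sin(wt)*u(t) <-> w/(s^2+w^2)
With w = 22: L{9*sin(22t)*u(t)} = 198/(s^2+484)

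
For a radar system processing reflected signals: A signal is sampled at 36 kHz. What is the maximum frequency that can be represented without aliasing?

The maximum frequency that can be represented without aliasing
is the Nyquist frequency: f_max = f_s / 2 = 36 kHz / 2 = 18 kHz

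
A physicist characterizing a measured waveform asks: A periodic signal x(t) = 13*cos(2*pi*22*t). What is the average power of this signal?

Average power of A*cos(wt) is A^2/2.
P = 13^2 / 2 = 169/2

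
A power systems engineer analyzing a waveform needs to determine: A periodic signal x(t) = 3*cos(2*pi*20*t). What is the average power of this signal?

Average power of A*cos(wt) is A^2/2.
P = 3^2 / 2 = 9/2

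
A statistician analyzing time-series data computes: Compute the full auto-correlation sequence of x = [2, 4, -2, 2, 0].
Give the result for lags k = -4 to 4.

r_xx[k] = sum_m x[m]*x[m+k], indexed from 0, for k = -4 to 4:
  r_xx[-4] = x[4]*x[0] = 0
  r_xx[-3] = x[3]*x[0] + x[4]*x[1] = 4
  r_xx[-2] = x[2]*x[0] + x[3]*x[1] + x[4]*x[2] = 4
  r_xx[-1] = x[1]*x[0] + x[2]*x[1] + x[3]*x[2] + x[4]*x[3] = -4
  r_xx[0] = x[0]*x[0] + x[1]*x[1] + x[2]*x[2] + x[3]*x[3] + x[4]*x[4] = 28
  r_xx[1] = x[0]*x[1] + x[1]*x[2] + x[2]*x[3] + x[3]*x[4] = -4
  r_xx[2] = x[0]*x[2] + x[1]*x[3] + x[2]*x[4] = 4
  r_xx[3] = x[0]*x[3] + x[1]*x[4] = 4
  r_xx[4] = x[0]*x[4] = 0
r_xx = [0, 4, 4, -4, 28, -4, 4, 4, 0]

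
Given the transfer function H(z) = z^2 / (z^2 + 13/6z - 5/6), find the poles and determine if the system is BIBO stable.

Poles are roots of the denominator: z^2 + 13/6z - 5/6 = 0.
Quadratic formula: z = [-(13/6) +/- sqrt((13/6)^2 - 4*(-5/6))] / 2
Discriminant = 169/36 + 10/3 = 289/36; sqrt = 17/6.
z = (-13/6 +/- 17/6) / 2 => z = 1/3 or z = -5/2.
|p1| = 5/2, |p2| = 1/3.
For BIBO stability, all poles must lie inside the unit circle (|p| < 1).
System is UNSTABLE since at least one |p| >= 1.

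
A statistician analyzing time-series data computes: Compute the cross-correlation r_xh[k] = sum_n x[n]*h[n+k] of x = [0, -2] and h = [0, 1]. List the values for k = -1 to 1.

Both sequences indexed from 0 and zero outside their support.
Lags with overlap: k = -1 to 1.
  r_xh[-1] = x[1]*h[0] = 0
  r_xh[0] = x[0]*h[0] + x[1]*h[1] = -2
  r_xh[1] = x[0]*h[1] = 0
r_xh = [0, -2, 0] (for k = -1, ..., 1)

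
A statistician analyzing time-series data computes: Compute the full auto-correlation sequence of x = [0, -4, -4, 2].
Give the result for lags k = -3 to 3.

r_xx[k] = sum_m x[m]*x[m+k], indexed from 0, for k = -3 to 3:
  r_xx[-3] = x[3]*x[0] = 0
  r_xx[-2] = x[2]*x[0] + x[3]*x[1] = -8
  r_xx[-1] = x[1]*x[0] + x[2]*x[1] + x[3]*x[2] = 8
  r_xx[0] = x[0]*x[0] + x[1]*x[1] + x[2]*x[2] + x[3]*x[3] = 36
  r_xx[1] = x[0]*x[1] + x[1]*x[2] + x[2]*x[3] = 8
  r_xx[2] = x[0]*x[2] + x[1]*x[3] = -8
  r_xx[3] = x[0]*x[3] = 0
r_xx = [0, -8, 8, 36, 8, -8, 0]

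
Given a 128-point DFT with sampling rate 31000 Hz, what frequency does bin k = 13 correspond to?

The frequency of DFT bin k is: f_k = k * f_s / N
f_13 = 13 * 31000 / 128 = 50375/16 Hz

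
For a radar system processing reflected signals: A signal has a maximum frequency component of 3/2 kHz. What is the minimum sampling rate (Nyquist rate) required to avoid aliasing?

By the Nyquist-Shannon sampling theorem,
the minimum sampling rate (Nyquist rate) must be at least 2 * f_max.
Nyquist rate = 2 * 3/2 kHz = 3 kHz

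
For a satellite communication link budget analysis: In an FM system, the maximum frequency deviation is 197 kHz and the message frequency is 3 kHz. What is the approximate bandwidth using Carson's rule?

Carson's rule: BW = 2*(delta_f + f_m)
= 2*(197 + 3) kHz = 400 kHz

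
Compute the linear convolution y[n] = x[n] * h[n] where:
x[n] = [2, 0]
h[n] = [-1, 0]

y[n] = sum_k x[k]*h[n-k]. Output length = len(x) + len(h) - 1 = 2 + 2 - 1 = 3.
y[0] = 2*-1 = -2
y[1] = 0*-1 + 2*0 = 0
y[2] = 0*0 = 0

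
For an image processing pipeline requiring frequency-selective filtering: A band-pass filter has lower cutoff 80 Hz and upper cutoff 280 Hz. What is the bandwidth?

Bandwidth = f_high - f_low
= 280 Hz - 80 Hz = 200 Hz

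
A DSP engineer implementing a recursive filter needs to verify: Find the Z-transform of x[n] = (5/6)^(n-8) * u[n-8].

Time-shifting property: if X(z) = Z{x[n]}, then Z{x[n-d]} = z^(-d) * X(z)
X(z) = z/(z - 5/6) for x[n] = (5/6)^n * u[n]
Z{x[n-8]} = z^(-8) * z/(z - 5/6) = z^(-7)/(z - 5/6)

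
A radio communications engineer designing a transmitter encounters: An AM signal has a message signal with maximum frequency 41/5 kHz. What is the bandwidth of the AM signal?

In AM (double-sideband), the bandwidth is twice the message frequency.
BW = 2 * f_m = 2 * 41/5 kHz = 82/5 kHz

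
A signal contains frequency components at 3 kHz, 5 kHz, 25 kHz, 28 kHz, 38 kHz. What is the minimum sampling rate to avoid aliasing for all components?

The highest frequency component is f_max = 38 kHz.
Nyquist rate = 2 * f_max = 2 * 38 kHz = 76 kHz.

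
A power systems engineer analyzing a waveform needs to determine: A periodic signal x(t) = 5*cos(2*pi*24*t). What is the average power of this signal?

Average power of A*cos(wt) is A^2/2.
P = 5^2 / 2 = 25/2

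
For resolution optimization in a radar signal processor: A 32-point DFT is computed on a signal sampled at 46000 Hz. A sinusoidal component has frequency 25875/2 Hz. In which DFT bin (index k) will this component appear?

DFT frequency resolution = f_s/N = 46000/32 = 2875/2 Hz
Bin index k = f_signal / resolution = 25875/2 / 2875/2 = 9
The signal frequency 25875/2 Hz falls in DFT bin k = 9.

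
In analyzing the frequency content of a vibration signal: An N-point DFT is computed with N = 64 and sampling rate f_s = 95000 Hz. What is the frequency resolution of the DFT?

DFT frequency resolution = f_s / N
= 95000 / 64 = 11875/8 Hz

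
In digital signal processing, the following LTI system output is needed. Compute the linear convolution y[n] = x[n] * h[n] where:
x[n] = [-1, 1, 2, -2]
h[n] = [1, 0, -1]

y[n] = sum_k x[k]*h[n-k]. Output length = len(x) + len(h) - 1 = 4 + 3 - 1 = 6.
y[0] = -1*1 = -1
y[1] = 1*1 + -1*0 = 1
y[2] = 2*1 + 1*0 + -1*-1 = 3
y[3] = -2*1 + 2*0 + 1*-1 = -3
y[4] = -2*0 + 2*-1 = -2
y[5] = -2*-1 = 2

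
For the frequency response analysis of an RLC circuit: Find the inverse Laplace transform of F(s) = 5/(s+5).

Standard pair: k/(s+a) <-> k*e^(-at)*u(t)
With k=5, a=5: f(t) = 5*e^(-5t)*u(t)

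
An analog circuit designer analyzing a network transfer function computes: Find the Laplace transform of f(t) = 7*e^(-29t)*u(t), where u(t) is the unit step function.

Standard Laplace transform pair:
e^(-at)*u(t) <-> 1/(s+a)
With a = 29: L{7*e^(-29t)*u(t)} = 7/(s+29), ROC: Re(s) > -29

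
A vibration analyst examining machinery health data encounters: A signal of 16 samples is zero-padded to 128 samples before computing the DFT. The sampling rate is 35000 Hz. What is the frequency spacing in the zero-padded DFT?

Original DFT: N = 16, resolution = f_s/N = 35000/16 = 4375/2 Hz
Zero-padded DFT: N = 128, resolution = f_s/N = 35000/128 = 4375/16 Hz
Zero-padding interpolates the spectrum (finer frequency grid)
but does NOT improve the true spectral resolution (ability to resolve close frequencies).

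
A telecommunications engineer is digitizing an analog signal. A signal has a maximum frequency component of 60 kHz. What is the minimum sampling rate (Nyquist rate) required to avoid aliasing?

By the Nyquist-Shannon sampling theorem,
the minimum sampling rate (Nyquist rate) must be at least 2 * f_max.
Nyquist rate = 2 * 60 kHz = 120 kHz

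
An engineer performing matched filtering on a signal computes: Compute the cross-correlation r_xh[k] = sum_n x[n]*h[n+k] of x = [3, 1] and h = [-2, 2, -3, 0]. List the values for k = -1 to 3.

Both sequences indexed from 0 and zero outside their support.
Lags with overlap: k = -1 to 3.
  r_xh[-1] = x[1]*h[0] = -2
  r_xh[0] = x[0]*h[0] + x[1]*h[1] = -4
  r_xh[1] = x[0]*h[1] + x[1]*h[2] = 3
  r_xh[2] = x[0]*h[2] + x[1]*h[3] = -9
  r_xh[3] = x[0]*h[3] = 0
r_xh = [-2, -4, 3, -9, 0] (for k = -1, ..., 3)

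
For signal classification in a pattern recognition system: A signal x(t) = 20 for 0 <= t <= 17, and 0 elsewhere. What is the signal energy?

Energy = integral of |x(t)|^2 dt over the signal duration
= 20^2 * 17 = 400 * 17 = 6800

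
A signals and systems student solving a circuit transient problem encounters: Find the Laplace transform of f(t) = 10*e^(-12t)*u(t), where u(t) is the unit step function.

Standard Laplace transform pair:
e^(-at)*u(t) <-> 1/(s+a)
With a = 12: L{10*e^(-12t)*u(t)} = 10/(s+12), ROC: Re(s) > -12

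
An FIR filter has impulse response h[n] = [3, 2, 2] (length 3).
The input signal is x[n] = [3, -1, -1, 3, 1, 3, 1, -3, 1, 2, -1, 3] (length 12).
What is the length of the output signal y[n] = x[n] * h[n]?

For linear convolution, the output length is:
len(y) = len(x) + len(h) - 1 = 12 + 3 - 1 = 14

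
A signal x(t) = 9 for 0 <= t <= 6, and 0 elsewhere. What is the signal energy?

Energy = integral of |x(t)|^2 dt over the signal duration
= 9^2 * 6 = 81 * 6 = 486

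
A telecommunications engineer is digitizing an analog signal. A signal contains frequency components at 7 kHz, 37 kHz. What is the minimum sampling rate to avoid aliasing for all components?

The highest frequency component is f_max = 37 kHz.
Nyquist rate = 2 * f_max = 2 * 37 kHz = 74 kHz.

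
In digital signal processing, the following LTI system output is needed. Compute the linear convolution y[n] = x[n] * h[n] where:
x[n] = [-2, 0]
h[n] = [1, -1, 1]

y[n] = sum_k x[k]*h[n-k]. Output length = len(x) + len(h) - 1 = 2 + 3 - 1 = 4.
y[0] = -2*1 = -2
y[1] = 0*1 + -2*-1 = 2
y[2] = 0*-1 + -2*1 = -2
y[3] = 0*1 = 0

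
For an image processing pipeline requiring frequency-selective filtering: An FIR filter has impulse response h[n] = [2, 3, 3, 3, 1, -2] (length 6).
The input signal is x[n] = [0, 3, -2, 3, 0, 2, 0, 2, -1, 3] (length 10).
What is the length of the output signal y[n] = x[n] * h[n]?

For linear convolution, the output length is:
len(y) = len(x) + len(h) - 1 = 10 + 6 - 1 = 15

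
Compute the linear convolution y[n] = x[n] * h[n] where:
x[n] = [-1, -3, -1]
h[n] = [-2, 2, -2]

y[n] = sum_k x[k]*h[n-k]. Output length = len(x) + len(h) - 1 = 3 + 3 - 1 = 5.
y[0] = -1*-2 = 2
y[1] = -3*-2 + -1*2 = 4
y[2] = -1*-2 + -3*2 + -1*-2 = -2
y[3] = -1*2 + -3*-2 = 4
y[4] = -1*-2 = 2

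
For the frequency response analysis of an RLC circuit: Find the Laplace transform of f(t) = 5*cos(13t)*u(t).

Standard pair: cos(wt)*u(t) <-> s/(s^2+w^2)
With w = 13: L{5*cos(13t)*u(t)} = 5s/(s^2+169)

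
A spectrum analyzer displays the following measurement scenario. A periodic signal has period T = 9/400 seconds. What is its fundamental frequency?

The fundamental frequency is the reciprocal of the period.
f = 1/T = 1/(9/400) = 400/9 Hz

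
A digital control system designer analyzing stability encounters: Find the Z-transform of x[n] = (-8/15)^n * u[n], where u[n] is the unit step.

The Z-transform of a^n * u[n] is z/(z-a) for |z| > |a|.
Here a = -8/15, so X(z) = z/(z - (-8/15)) = 15z/(15z + 8)
ROC: |z| > 8/15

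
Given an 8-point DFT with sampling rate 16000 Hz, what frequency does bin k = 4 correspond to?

The frequency of DFT bin k is: f_k = k * f_s / N
f_4 = 4 * 16000 / 8 = 8000 Hz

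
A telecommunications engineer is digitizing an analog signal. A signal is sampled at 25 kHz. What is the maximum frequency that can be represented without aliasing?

The maximum frequency that can be represented without aliasing
is the Nyquist frequency: f_max = f_s / 2 = 25 kHz / 2 = 25/2 kHz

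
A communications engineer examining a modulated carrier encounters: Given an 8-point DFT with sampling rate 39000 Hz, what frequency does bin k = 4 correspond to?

The frequency of DFT bin k is: f_k = k * f_s / N
f_4 = 4 * 39000 / 8 = 19500 Hz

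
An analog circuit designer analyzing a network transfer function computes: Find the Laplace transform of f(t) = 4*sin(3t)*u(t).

Standard pair: sin(wt)*u(t) <-> w/(s^2+w^2)
With w = 3: L{4*sin(3t)*u(t)} = 12/(s^2+9)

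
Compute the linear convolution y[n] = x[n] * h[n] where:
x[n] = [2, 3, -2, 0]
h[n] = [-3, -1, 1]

y[n] = sum_k x[k]*h[n-k]. Output length = len(x) + len(h) - 1 = 4 + 3 - 1 = 6.
y[0] = 2*-3 = -6
y[1] = 3*-3 + 2*-1 = -11
y[2] = -2*-3 + 3*-1 + 2*1 = 5
y[3] = 0*-3 + -2*-1 + 3*1 = 5
y[4] = 0*-1 + -2*1 = -2
y[5] = 0*1 = 0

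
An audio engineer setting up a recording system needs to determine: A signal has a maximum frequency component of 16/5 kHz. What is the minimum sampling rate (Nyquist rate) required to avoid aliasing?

By the Nyquist-Shannon sampling theorem,
the minimum sampling rate (Nyquist rate) must be at least 2 * f_max.
Nyquist rate = 2 * 16/5 kHz = 32/5 kHz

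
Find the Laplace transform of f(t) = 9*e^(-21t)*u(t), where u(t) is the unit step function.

Standard Laplace transform pair:
e^(-at)*u(t) <-> 1/(s+a)
With a = 21: L{9*e^(-21t)*u(t)} = 9/(s+21), ROC: Re(s) > -21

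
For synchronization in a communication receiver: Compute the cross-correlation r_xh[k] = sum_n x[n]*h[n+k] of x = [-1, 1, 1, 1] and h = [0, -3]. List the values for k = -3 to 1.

Both sequences indexed from 0 and zero outside their support.
Lags with overlap: k = -3 to 1.
  r_xh[-3] = x[3]*h[0] = 0
  r_xh[-2] = x[2]*h[0] + x[3]*h[1] = -3
  r_xh[-1] = x[1]*h[0] + x[2]*h[1] = -3
  r_xh[0] = x[0]*h[0] + x[1]*h[1] = -3
  r_xh[1] = x[0]*h[1] = 3
r_xh = [0, -3, -3, -3, 3] (for k = -3, ..., 1)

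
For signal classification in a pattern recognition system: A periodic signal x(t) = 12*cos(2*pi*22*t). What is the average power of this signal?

Average power of A*cos(wt) is A^2/2.
P = 12^2 / 2 = 144/2 = 72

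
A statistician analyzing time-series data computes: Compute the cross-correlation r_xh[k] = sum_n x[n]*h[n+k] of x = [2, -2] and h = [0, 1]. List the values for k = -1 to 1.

Both sequences indexed from 0 and zero outside their support.
Lags with overlap: k = -1 to 1.
  r_xh[-1] = x[1]*h[0] = 0
  r_xh[0] = x[0]*h[0] + x[1]*h[1] = -2
  r_xh[1] = x[0]*h[1] = 2
r_xh = [0, -2, 2] (for k = -1, ..., 1)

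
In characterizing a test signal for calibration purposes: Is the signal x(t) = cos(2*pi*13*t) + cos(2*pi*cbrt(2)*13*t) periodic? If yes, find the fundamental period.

f1 = 13 Hz, f2 = 13*cbrt(2) Hz
Ratio f2/f1 = cbrt(2), which is irrational.
Since the frequency ratio is irrational, no common period exists.
The signal is not periodic.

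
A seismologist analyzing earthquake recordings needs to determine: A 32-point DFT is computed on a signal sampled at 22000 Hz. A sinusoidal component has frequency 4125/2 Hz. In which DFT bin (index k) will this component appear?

DFT frequency resolution = f_s/N = 22000/32 = 1375/2 Hz
Bin index k = f_signal / resolution = 4125/2 / 1375/2 = 3
The signal frequency 4125/2 Hz falls in DFT bin k = 3.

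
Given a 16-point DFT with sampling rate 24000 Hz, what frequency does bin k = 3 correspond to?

The frequency of DFT bin k is: f_k = k * f_s / N
f_3 = 3 * 24000 / 16 = 4500 Hz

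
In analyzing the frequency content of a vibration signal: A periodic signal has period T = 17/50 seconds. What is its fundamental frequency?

The fundamental frequency is the reciprocal of the period.
f = 1/T = 1/(17/50) = 50/17 Hz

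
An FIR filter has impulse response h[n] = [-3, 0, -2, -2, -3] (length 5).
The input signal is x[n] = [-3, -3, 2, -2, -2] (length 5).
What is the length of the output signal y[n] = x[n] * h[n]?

For linear convolution, the output length is:
len(y) = len(x) + len(h) - 1 = 5 + 5 - 1 = 9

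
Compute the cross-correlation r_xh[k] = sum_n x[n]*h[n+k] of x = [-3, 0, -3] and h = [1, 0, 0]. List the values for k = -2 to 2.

Both sequences indexed from 0 and zero outside their support.
Lags with overlap: k = -2 to 2.
  r_xh[-2] = x[2]*h[0] = -3
  r_xh[-1] = x[1]*h[0] + x[2]*h[1] = 0
  r_xh[0] = x[0]*h[0] + x[1]*h[1] + x[2]*h[2] = -3
  r_xh[1] = x[0]*h[1] + x[1]*h[2] = 0
  r_xh[2] = x[0]*h[2] = 0
r_xh = [-3, 0, -3, 0, 0] (for k = -2, ..., 2)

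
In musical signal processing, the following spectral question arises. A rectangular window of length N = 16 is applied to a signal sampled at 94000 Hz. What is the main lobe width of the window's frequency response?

For a rectangular window of length N,
the main lobe width in frequency is 2*f_s/N.
= 2*94000/16 = 11750 Hz
This determines the minimum frequency separation for resolving two sinusoids.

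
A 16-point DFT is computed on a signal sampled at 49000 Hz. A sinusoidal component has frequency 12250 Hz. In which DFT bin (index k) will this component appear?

DFT frequency resolution = f_s/N = 49000/16 = 6125/2 Hz
Bin index k = f_signal / resolution = 12250 / 6125/2 = 4
The signal frequency 12250 Hz falls in DFT bin k = 4.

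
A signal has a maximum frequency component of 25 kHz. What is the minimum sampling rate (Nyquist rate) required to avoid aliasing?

By the Nyquist-Shannon sampling theorem,
the minimum sampling rate (Nyquist rate) must be at least 2 * f_max.
Nyquist rate = 2 * 25 kHz = 50 kHz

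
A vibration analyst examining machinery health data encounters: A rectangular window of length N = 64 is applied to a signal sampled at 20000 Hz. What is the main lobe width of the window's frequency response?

For a rectangular window of length N,
the main lobe width in frequency is 2*f_s/N.
= 2*20000/64 = 625 Hz
This determines the minimum frequency separation for resolving two sinusoids.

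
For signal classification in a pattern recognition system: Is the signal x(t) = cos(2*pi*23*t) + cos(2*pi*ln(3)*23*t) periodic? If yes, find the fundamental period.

f1 = 23 Hz, f2 = 23*ln(3) Hz
Ratio f2/f1 = ln(3), which is irrational.
Since the frequency ratio is irrational, no common period exists.
The signal is not periodic.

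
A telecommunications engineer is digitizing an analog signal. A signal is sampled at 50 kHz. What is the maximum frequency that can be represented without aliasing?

The maximum frequency that can be represented without aliasing
is the Nyquist frequency: f_max = f_s / 2 = 50 kHz / 2 = 25 kHz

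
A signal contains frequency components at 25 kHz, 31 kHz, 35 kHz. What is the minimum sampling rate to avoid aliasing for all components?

The highest frequency component is f_max = 35 kHz.
Nyquist rate = 2 * f_max = 2 * 35 kHz = 70 kHz.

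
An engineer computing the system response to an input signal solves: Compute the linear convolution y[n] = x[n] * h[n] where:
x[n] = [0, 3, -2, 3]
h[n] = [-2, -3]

y[n] = sum_k x[k]*h[n-k]. Output length = len(x) + len(h) - 1 = 4 + 2 - 1 = 5.
y[0] = 0*-2 = 0
y[1] = 3*-2 + 0*-3 = -6
y[2] = -2*-2 + 3*-3 = -5
y[3] = 3*-2 + -2*-3 = 0
y[4] = 3*-3 = -9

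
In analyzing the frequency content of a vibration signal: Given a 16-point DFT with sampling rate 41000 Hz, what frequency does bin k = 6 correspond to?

The frequency of DFT bin k is: f_k = k * f_s / N
f_6 = 6 * 41000 / 16 = 15375 Hz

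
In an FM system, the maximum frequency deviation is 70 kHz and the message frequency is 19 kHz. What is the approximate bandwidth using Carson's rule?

Carson's rule: BW = 2*(delta_f + f_m)
= 2*(70 + 19) kHz = 178 kHz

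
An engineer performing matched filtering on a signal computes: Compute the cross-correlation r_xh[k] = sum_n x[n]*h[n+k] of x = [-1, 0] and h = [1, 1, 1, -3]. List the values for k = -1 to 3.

Both sequences indexed from 0 and zero outside their support.
Lags with overlap: k = -1 to 3.
  r_xh[-1] = x[1]*h[0] = 0
  r_xh[0] = x[0]*h[0] + x[1]*h[1] = -1
  r_xh[1] = x[0]*h[1] + x[1]*h[2] = -1
  r_xh[2] = x[0]*h[2] + x[1]*h[3] = -1
  r_xh[3] = x[0]*h[3] = 3
r_xh = [0, -1, -1, -1, 3] (for k = -1, ..., 3)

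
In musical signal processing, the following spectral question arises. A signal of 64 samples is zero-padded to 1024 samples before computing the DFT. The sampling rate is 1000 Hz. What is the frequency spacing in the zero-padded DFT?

Original DFT: N = 64, resolution = f_s/N = 1000/64 = 125/8 Hz
Zero-padded DFT: N = 1024, resolution = f_s/N = 1000/1024 = 125/128 Hz
Zero-padding interpolates the spectrum (finer frequency grid)
but does NOT improve the true spectral resolution (ability to resolve close frequencies).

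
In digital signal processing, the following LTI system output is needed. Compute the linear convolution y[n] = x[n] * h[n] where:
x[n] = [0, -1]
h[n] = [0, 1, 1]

y[n] = sum_k x[k]*h[n-k]. Output length = len(x) + len(h) - 1 = 2 + 3 - 1 = 4.
y[0] = 0*0 = 0
y[1] = -1*0 + 0*1 = 0
y[2] = -1*1 + 0*1 = -1
y[3] = -1*1 = -1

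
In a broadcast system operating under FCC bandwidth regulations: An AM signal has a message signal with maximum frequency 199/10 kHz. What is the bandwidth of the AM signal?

In AM (double-sideband), the bandwidth is twice the message frequency.
BW = 2 * f_m = 2 * 199/10 kHz = 199/5 kHz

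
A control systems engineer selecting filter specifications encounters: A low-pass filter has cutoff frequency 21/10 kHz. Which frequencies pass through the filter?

A low-pass filter passes all frequencies below the cutoff frequency 21/10 kHz and attenuates higher frequencies.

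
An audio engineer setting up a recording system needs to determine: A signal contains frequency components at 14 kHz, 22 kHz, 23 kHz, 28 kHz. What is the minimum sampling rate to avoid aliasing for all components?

The highest frequency component is f_max = 28 kHz.
Nyquist rate = 2 * f_max = 2 * 28 kHz = 56 kHz.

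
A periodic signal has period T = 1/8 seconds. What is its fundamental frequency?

The fundamental frequency is the reciprocal of the period.
f = 1/T = 1/(1/8) = 8 Hz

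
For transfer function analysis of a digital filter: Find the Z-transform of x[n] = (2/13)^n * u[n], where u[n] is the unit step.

The Z-transform of a^n * u[n] is z/(z-a) for |z| > |a|.
Here a = 2/13, so X(z) = z/(z - (2/13)) = 13z/(13z - 2)
ROC: |z| > 2/13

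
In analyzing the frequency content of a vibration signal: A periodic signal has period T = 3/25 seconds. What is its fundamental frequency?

The fundamental frequency is the reciprocal of the period.
f = 1/T = 1/(3/25) = 25/3 Hz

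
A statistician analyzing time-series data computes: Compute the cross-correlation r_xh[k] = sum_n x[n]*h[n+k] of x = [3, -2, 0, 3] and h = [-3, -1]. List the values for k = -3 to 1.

Both sequences indexed from 0 and zero outside their support.
Lags with overlap: k = -3 to 1.
  r_xh[-3] = x[3]*h[0] = -9
  r_xh[-2] = x[2]*h[0] + x[3]*h[1] = -3
  r_xh[-1] = x[1]*h[0] + x[2]*h[1] = 6
  r_xh[0] = x[0]*h[0] + x[1]*h[1] = -7
  r_xh[1] = x[0]*h[1] = -3
r_xh = [-9, -3, 6, -7, -3] (for k = -3, ..., 1)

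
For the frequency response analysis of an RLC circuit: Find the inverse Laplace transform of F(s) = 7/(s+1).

Standard pair: k/(s+a) <-> k*e^(-at)*u(t)
With k=7, a=1: f(t) = 7*e^(-t)*u(t)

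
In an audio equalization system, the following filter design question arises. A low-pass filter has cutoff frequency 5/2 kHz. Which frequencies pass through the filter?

A low-pass filter passes all frequencies below the cutoff frequency 5/2 kHz and attenuates higher frequencies.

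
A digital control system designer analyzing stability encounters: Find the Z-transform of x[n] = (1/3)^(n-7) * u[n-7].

Time-shifting property: if X(z) = Z{x[n]}, then Z{x[n-d]} = z^(-d) * X(z)
X(z) = z/(z - 1/3) for x[n] = (1/3)^n * u[n]
Z{x[n-7]} = z^(-7) * z/(z - 1/3) = z^(-6)/(z - 1/3)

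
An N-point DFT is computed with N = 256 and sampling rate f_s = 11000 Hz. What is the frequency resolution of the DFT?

DFT frequency resolution = f_s / N
= 11000 / 256 = 1375/32 Hz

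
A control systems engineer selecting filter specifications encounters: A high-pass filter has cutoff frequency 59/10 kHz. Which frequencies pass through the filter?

A high-pass filter passes all frequencies above the cutoff frequency 59/10 kHz and attenuates lower frequencies.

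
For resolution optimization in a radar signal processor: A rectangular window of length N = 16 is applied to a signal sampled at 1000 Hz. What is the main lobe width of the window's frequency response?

For a rectangular window of length N,
the main lobe width in frequency is 2*f_s/N.
= 2*1000/16 = 125 Hz
This determines the minimum frequency separation for resolving two sinusoids.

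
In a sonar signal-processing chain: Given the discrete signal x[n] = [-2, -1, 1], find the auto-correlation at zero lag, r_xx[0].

The auto-correlation at zero lag r_xx[0] equals the signal energy.
r_xx[0] = sum of x[n]^2 = (-2)^2 + (-1)^2 + 1^2
= 4 + 1 + 1 = 6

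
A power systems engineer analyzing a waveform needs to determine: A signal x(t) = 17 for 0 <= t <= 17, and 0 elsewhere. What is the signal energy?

Energy = integral of |x(t)|^2 dt over the signal duration
= 17^2 * 17 = 289 * 17 = 4913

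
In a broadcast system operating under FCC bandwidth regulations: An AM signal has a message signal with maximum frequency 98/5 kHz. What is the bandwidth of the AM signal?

In AM (double-sideband), the bandwidth is twice the message frequency.
BW = 2 * f_m = 2 * 98/5 kHz = 196/5 kHz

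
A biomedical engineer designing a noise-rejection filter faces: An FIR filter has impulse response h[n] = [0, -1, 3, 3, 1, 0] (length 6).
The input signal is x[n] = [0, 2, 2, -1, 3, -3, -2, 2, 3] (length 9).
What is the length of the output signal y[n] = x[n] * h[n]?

For linear convolution, the output length is:
len(y) = len(x) + len(h) - 1 = 9 + 6 - 1 = 14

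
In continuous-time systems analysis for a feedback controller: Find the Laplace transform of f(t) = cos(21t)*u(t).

Standard pair: cos(wt)*u(t) <-> s/(s^2+w^2)
With w = 21: L{cos(21t)*u(t)} = s/(s^2+441)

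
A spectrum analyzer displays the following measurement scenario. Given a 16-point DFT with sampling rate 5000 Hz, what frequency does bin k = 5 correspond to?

The frequency of DFT bin k is: f_k = k * f_s / N
f_5 = 5 * 5000 / 16 = 3125/2 Hz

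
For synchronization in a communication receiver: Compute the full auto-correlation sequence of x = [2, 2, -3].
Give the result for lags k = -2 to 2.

r_xx[k] = sum_m x[m]*x[m+k], indexed from 0, for k = -2 to 2:
  r_xx[-2] = x[2]*x[0] = -6
  r_xx[-1] = x[1]*x[0] + x[2]*x[1] = -2
  r_xx[0] = x[0]*x[0] + x[1]*x[1] + x[2]*x[2] = 17
  r_xx[1] = x[0]*x[1] + x[1]*x[2] = -2
  r_xx[2] = x[0]*x[2] = -6
r_xx = [-6, -2, 17, -2, -6]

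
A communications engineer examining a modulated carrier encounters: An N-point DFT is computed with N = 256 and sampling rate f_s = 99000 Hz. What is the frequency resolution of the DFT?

DFT frequency resolution = f_s / N
= 99000 / 256 = 12375/32 Hz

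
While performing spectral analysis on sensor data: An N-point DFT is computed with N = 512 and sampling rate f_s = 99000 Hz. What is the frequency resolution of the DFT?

DFT frequency resolution = f_s / N
= 99000 / 512 = 12375/64 Hz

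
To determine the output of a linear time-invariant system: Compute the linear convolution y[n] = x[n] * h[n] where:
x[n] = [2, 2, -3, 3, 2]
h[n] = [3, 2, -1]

y[n] = sum_k x[k]*h[n-k]. Output length = len(x) + len(h) - 1 = 5 + 3 - 1 = 7.
y[0] = 2*3 = 6
y[1] = 2*3 + 2*2 = 10
y[2] = -3*3 + 2*2 + 2*-1 = -7
y[3] = 3*3 + -3*2 + 2*-1 = 1
y[4] = 2*3 + 3*2 + -3*-1 = 15
y[5] = 2*2 + 3*-1 = 1
y[6] = 2*-1 = -2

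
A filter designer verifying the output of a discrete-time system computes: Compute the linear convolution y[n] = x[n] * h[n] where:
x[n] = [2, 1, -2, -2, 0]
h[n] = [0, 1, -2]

y[n] = sum_k x[k]*h[n-k]. Output length = len(x) + len(h) - 1 = 5 + 3 - 1 = 7.
y[0] = 2*0 = 0
y[1] = 1*0 + 2*1 = 2
y[2] = -2*0 + 1*1 + 2*-2 = -3
y[3] = -2*0 + -2*1 + 1*-2 = -4
y[4] = 0*0 + -2*1 + -2*-2 = 2
y[5] = 0*1 + -2*-2 = 4
y[6] = 0*-2 = 0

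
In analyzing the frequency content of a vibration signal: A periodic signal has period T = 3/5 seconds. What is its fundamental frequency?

The fundamental frequency is the reciprocal of the period.
f = 1/T = 1/(3/5) = 5/3 Hz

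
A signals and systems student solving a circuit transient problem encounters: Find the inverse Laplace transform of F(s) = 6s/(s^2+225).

Standard pair: s/(s^2+w^2) <-> cos(wt)*u(t)
With k=6, w=15: f(t) = 6*cos(15t)*u(t)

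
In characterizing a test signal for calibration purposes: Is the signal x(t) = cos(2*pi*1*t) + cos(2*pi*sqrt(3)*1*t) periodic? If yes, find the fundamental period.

f1 = 1 Hz, f2 = 1*sqrt(3) Hz
Ratio f2/f1 = sqrt(3), which is irrational.
Since the frequency ratio is irrational, no common period exists.
The signal is not periodic.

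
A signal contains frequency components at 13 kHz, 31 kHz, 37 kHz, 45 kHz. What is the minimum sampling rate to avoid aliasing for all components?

The highest frequency component is f_max = 45 kHz.
Nyquist rate = 2 * f_max = 2 * 45 kHz = 90 kHz.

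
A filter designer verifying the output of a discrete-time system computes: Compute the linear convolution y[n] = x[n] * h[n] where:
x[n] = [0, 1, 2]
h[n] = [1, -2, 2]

y[n] = sum_k x[k]*h[n-k]. Output length = len(x) + len(h) - 1 = 3 + 3 - 1 = 5.
y[0] = 0*1 = 0
y[1] = 1*1 + 0*-2 = 1
y[2] = 2*1 + 1*-2 + 0*2 = 0
y[3] = 2*-2 + 1*2 = -2
y[4] = 2*2 = 4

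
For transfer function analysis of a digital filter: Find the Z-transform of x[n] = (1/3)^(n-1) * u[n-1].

Time-shifting property: if X(z) = Z{x[n]}, then Z{x[n-d]} = z^(-d) * X(z)
X(z) = z/(z - 1/3) for x[n] = (1/3)^n * u[n]
Z{x[n-1]} = z^(-1) * z/(z - 1/3) = 1/(z - 1/3)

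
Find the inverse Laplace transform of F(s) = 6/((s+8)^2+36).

Standard pair: w/((s+a)^2+w^2) <-> e^(-at)*sin(wt)*u(t)
With a=8, w=6: f(t) = e^(-8t)*sin(6t)*u(t)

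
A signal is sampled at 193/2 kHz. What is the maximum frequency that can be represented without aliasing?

The maximum frequency that can be represented without aliasing
is the Nyquist frequency: f_max = f_s / 2 = 193/2 kHz / 2 = 193/4 kHz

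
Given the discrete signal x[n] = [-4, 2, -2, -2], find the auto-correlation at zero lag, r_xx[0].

The auto-correlation at zero lag r_xx[0] equals the signal energy.
r_xx[0] = sum of x[n]^2 = (-4)^2 + 2^2 + (-2)^2 + (-2)^2
= 16 + 4 + 4 + 4 = 28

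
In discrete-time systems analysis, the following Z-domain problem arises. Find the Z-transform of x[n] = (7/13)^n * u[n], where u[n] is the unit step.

The Z-transform of a^n * u[n] is z/(z-a) for |z| > |a|.
Here a = 7/13, so X(z) = z/(z - (7/13)) = 13z/(13z - 7)
ROC: |z| > 7/13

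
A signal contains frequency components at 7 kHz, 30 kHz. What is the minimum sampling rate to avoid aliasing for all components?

The highest frequency component is f_max = 30 kHz.
Nyquist rate = 2 * f_max = 2 * 30 kHz = 60 kHz.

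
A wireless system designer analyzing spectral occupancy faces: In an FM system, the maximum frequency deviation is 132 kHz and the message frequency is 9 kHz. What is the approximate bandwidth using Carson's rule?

Carson's rule: BW = 2*(delta_f + f_m)
= 2*(132 + 9) kHz = 282 kHz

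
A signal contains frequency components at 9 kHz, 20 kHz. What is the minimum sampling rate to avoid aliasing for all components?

The highest frequency component is f_max = 20 kHz.
Nyquist rate = 2 * f_max = 2 * 20 kHz = 40 kHz.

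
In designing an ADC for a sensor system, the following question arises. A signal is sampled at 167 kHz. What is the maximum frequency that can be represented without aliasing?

The maximum frequency that can be represented without aliasing
is the Nyquist frequency: f_max = f_s / 2 = 167 kHz / 2 = 167/2 kHz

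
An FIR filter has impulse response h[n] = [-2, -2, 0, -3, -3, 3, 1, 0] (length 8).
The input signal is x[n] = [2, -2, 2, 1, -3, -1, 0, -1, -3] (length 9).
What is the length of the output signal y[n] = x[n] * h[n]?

For linear convolution, the output length is:
len(y) = len(x) + len(h) - 1 = 9 + 8 - 1 = 16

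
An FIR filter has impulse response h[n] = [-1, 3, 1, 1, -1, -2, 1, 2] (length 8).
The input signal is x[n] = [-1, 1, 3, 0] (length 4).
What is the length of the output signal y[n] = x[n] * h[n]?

For linear convolution, the output length is:
len(y) = len(x) + len(h) - 1 = 4 + 8 - 1 = 11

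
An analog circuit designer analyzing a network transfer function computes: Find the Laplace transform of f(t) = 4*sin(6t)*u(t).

Standard pair: sin(wt)*u(t) <-> w/(s^2+w^2)
With w = 6: L{4*sin(6t)*u(t)} = 24/(s^2+36)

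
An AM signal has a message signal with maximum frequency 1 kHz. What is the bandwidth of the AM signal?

In AM (double-sideband), the bandwidth is twice the message frequency.
BW = 2 * f_m = 2 * 1 kHz = 2 kHz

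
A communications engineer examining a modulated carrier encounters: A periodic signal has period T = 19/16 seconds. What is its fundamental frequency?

The fundamental frequency is the reciprocal of the period.
f = 1/T = 1/(19/16) = 16/19 Hz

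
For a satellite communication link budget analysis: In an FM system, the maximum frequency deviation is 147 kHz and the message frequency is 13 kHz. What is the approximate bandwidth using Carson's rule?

Carson's rule: BW = 2*(delta_f + f_m)
= 2*(147 + 13) kHz = 320 kHz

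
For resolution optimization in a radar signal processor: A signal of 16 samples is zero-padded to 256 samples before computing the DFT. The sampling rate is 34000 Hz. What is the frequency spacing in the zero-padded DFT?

Original DFT: N = 16, resolution = f_s/N = 34000/16 = 2125 Hz
Zero-padded DFT: N = 256, resolution = f_s/N = 34000/256 = 2125/16 Hz
Zero-padding interpolates the spectrum (finer frequency grid)
but does NOT improve the true spectral resolution (ability to resolve close frequencies).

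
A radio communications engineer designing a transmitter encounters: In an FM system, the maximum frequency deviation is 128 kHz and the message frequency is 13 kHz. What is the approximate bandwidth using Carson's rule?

Carson's rule: BW = 2*(delta_f + f_m)
= 2*(128 + 13) kHz = 282 kHz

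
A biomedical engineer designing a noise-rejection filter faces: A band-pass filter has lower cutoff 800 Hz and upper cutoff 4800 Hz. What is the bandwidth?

Bandwidth = f_high - f_low
= 4800 Hz - 800 Hz = 4000 Hz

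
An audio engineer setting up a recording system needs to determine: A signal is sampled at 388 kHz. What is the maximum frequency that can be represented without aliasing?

The maximum frequency that can be represented without aliasing
is the Nyquist frequency: f_max = f_s / 2 = 388 kHz / 2 = 194 kHz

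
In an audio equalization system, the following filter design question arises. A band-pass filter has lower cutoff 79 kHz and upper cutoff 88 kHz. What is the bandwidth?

Bandwidth = f_high - f_low
= 88 kHz - 79 kHz = 9 kHz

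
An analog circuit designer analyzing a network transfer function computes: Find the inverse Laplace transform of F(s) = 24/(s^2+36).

Standard pair: w/(s^2+w^2) <-> sin(wt)*u(t)
Recognize w^2 = 36, so w = 6; numerator 24 = 4*6.
f(t) = 4*sin(6t)*u(t)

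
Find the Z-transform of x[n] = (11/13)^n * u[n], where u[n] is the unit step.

The Z-transform of a^n * u[n] is z/(z-a) for |z| > |a|.
Here a = 11/13, so X(z) = z/(z - (11/13)) = 13z/(13z - 11)
ROC: |z| > 11/13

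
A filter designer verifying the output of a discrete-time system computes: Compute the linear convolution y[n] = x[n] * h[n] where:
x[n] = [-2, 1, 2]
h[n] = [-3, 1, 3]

y[n] = sum_k x[k]*h[n-k]. Output length = len(x) + len(h) - 1 = 3 + 3 - 1 = 5.
y[0] = -2*-3 = 6
y[1] = 1*-3 + -2*1 = -5
y[2] = 2*-3 + 1*1 + -2*3 = -11
y[3] = 2*1 + 1*3 = 5
y[4] = 2*3 = 6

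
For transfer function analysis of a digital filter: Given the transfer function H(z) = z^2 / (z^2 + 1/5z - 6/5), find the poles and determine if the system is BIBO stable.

Poles are roots of the denominator: z^2 + 1/5z - 6/5 = 0.
Quadratic formula: z = [-(1/5) +/- sqrt((1/5)^2 - 4*(-6/5))] / 2
Discriminant = 1/25 + 24/5 = 121/25; sqrt = 11/5.
z = (-1/5 +/- 11/5) / 2 => z = 1 or z = -6/5.
|p1| = 1, |p2| = 6/5.
For BIBO stability, all poles must lie inside the unit circle (|p| < 1).
System is UNSTABLE since at least one |p| >= 1.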